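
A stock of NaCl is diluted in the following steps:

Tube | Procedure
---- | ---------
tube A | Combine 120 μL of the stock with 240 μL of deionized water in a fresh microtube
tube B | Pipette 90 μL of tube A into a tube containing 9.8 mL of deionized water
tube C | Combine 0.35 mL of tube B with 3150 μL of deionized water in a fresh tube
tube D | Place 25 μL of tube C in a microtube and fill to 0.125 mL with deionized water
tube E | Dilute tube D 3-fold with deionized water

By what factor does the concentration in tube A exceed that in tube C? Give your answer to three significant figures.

Step 1: 120 μL + 240 μL = 360 μL total → factor 360/120 = 3
Step 2: 90 μL + 9.8 mL = 9890 μL total → factor 9890/90 = 109.89
Step 3: 0.35 mL + 3150 μL = 3.5 mL total → factor 3.5/0.35 = 10
Dilution factor to tube A = 3; to tube C = 3296.7
[tube A]/[tube C] = (factor to tube C)/(factor to tube A) = 3296.7/3 = 1.10 × 10^3

1.10 × 10^3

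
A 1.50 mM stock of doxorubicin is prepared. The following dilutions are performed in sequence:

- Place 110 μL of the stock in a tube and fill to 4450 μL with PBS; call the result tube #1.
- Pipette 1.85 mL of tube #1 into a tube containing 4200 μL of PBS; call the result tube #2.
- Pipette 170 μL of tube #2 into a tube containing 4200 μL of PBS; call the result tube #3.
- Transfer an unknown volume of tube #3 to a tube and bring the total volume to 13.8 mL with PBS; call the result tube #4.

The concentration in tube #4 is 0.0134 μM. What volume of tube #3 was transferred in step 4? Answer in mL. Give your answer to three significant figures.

Step 1: 110 μL brought to 4450 μL → factor 4450/110 = 40.455
Step 2: 1.85 mL + 4200 μL = 6.05 mL total → factor 6.05/1.85 = 3.2703
Step 3: 170 μL + 4200 μL = 4370 μL total → factor 4370/170 = 25.706
Step 4: v brought to 13.8 mL → factor = 13.8 mL/v
Product of known-step factors = 3400.8
Overall factor = 1.50 mM / (0.0134 μM) = 1.1194 × 10^5
Step-4 factor = 1.1194 × 10^5 / 3400.8 = 32.916
v = 13.8 mL / 32.916 = 0.419 mL

0.419 mL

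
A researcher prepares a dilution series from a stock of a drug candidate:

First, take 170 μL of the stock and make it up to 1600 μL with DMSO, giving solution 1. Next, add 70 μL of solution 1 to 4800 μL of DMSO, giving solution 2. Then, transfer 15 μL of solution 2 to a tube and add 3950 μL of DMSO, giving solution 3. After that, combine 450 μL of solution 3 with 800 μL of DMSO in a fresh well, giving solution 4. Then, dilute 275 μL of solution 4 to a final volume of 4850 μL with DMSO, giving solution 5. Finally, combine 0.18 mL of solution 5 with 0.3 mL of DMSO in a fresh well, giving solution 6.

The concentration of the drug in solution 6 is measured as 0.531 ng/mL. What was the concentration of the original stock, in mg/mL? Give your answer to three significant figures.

Step 1: 170 μL brought to 1600 μL → factor 1600/170 = 9.4118
Step 2: 70 μL + 4800 μL = 4870 μL total → factor 4870/70 = 69.571
Step 3: 15 μL + 3950 μL = 3965 μL total → factor 3965/15 = 264.33
Step 4: 450 μL + 800 μL = 1250 μL total → factor 1250/450 = 2.7778
Step 5: 275 μL brought to 4850 μL → factor 4850/275 = 17.636
Step 6: 0.18 mL + 0.3 mL = 0.48 mL total → factor 0.48/0.18 = 2.6667
Overall dilution factor = 9.4118 × 69.571 × 264.33 × 2.7778 × 17.636 × 2.6667 = 2.2611 × 10^7
Stock = 0.531 ng/mL × 2.2611 × 10^7 = 1.201 × 10^7 ng/mL = 12.0 mg/mL

12.0 mg/mL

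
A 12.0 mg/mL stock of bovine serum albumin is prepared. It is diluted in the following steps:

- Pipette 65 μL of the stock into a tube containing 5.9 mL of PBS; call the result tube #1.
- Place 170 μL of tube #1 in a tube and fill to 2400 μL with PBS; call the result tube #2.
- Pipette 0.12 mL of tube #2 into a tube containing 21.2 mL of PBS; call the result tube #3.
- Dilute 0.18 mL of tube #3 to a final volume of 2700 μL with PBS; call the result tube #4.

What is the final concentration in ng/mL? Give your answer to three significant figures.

Step 1: 65 μL + 5.9 mL = 5965 μL total → factor 5965/65 = 91.769
Step 2: 170 μL brought to 2400 μL → factor 2400/170 = 14.118
Step 3: 0.12 mL + 21.2 mL = 21.32 mL total → factor 21.32/0.12 = 177.67
Step 4: 0.18 mL brought to 2700 μL → factor 2.7/0.18 = 15
Overall dilution factor = 91.769 × 14.118 × 177.67 × 15 = 3.4527 × 10^6
Final = 12.0 mg/mL / 3.4527 × 10^6 = 3.476 × 10^-6 mg/mL = 3.48 ng/mL

3.48 ng/mL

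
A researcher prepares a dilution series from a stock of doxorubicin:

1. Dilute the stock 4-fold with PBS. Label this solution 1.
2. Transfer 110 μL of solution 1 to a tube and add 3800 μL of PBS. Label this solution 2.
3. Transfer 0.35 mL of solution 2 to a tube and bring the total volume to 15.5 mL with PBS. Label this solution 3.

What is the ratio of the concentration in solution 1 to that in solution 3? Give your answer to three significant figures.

1.57 × 10^3

Step 1: 4-fold → factor 4
Step 2: 110 μL + 3800 μL = 3910 μL total → factor 3910/110 = 35.545
Step 3: 0.35 mL brought to 15.5 mL → factor 15.5/0.35 = 44.286
Dilution factor to solution 1 = 4; to solution 3 = 6296.6
[solution 1]/[solution 3] = (factor to solution 3)/(factor to solution 1) = 6296.6/4 = 1.57 × 10^3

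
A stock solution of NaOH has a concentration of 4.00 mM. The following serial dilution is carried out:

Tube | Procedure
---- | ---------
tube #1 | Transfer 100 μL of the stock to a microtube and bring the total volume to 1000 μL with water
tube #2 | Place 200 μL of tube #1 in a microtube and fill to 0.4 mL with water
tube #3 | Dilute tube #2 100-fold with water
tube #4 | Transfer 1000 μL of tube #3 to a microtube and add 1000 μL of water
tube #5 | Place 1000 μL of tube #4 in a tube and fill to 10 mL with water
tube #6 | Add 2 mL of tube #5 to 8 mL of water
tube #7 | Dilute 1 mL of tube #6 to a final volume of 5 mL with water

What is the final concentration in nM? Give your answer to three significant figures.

4.00 nM

Step 1: 100 μL brought to 1000 μL → factor 1000/100 = 10
Step 2: 200 μL brought to 0.4 mL → factor 400/200 = 2
Step 3: 100-fold → factor 100
Step 4: 1000 μL + 1000 μL = 2000 μL total → factor 2000/1000 = 2
Step 5: 1000 μL brought to 10 mL → factor 10000/1000 = 10
Step 6: 2 mL + 8 mL = 10 mL total → factor 10/2 = 5
Step 7: 1 mL brought to 5 mL → factor 5/1 = 5
Overall dilution factor = 10 × 2 × 100 × 2 × 10 × 5 × 5 = 1 × 10^6
Final = 4.00 mM / 1 × 10^6 = 4.000 × 10^-6 mM = 4.00 nM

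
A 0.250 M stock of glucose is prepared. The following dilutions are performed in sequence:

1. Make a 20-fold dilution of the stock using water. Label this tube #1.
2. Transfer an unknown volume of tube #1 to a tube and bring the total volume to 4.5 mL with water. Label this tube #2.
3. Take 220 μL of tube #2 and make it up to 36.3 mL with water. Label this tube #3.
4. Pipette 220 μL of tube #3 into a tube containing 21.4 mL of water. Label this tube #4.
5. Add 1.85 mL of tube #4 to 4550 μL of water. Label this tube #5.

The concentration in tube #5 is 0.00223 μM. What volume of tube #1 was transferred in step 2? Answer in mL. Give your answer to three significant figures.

0.0450 mL

Step 1: 20-fold → factor 20
Step 2: v brought to 4.5 mL → factor = 4.5 mL/v
Step 3: 220 μL brought to 36.3 mL → factor 36300/220 = 165
Step 4: 220 μL + 21.4 mL = 21620 μL total → factor 21620/220 = 98.273
Step 5: 1.85 mL + 4550 μL = 6.4 mL total → factor 6.4/1.85 = 3.4595
Product of known-step factors = 1.1219 × 10^6
Overall factor = 0.250 M / (0.00223 μM) = 1.1211 × 10^8
Step-2 factor = 1.1211 × 10^8 / 1.1219 × 10^6 = 99.926
v = 4.5 mL / 99.926 = 0.0450 mL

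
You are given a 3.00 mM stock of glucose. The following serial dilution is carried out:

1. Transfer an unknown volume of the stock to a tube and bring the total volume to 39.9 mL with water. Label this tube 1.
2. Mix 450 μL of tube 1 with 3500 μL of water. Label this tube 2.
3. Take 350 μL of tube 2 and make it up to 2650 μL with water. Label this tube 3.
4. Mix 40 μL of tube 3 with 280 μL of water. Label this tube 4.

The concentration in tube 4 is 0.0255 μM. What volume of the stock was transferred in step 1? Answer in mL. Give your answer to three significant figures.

0.180 mL

Step 1: v brought to 39.9 mL → factor = 39.9 mL/v
Step 2: 450 μL + 3500 μL = 3950 μL total → factor 3950/450 = 8.7778
Step 3: 350 μL brought to 2650 μL → factor 2650/350 = 7.5714
Step 4: 40 μL + 280 μL = 320 μL total → factor 320/40 = 8
Product of known-step factors = 531.68
Overall factor = 3.00 mM / (0.0255 μM) = 1.1765 × 10^5
Step-1 factor = 1.1765 × 10^5 / 531.68 = 221.27
v = 39.9 mL / 221.27 = 0.180 mL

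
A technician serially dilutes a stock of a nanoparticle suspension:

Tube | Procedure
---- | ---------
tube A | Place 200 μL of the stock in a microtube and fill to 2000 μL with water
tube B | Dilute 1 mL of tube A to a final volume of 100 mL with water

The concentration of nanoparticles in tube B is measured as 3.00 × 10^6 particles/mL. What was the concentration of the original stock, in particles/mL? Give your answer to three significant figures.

3.00 × 10^9 particles/mL

Step 1: 200 μL brought to 2000 μL → factor 2000/200 = 10
Step 2: 1 mL brought to 100 mL → factor 100/1 = 100
Overall dilution factor = 10 × 100 = 1000
Stock = 3.00 × 10^6 particles/mL × 1000 = 3.00 × 10^9 particles/mL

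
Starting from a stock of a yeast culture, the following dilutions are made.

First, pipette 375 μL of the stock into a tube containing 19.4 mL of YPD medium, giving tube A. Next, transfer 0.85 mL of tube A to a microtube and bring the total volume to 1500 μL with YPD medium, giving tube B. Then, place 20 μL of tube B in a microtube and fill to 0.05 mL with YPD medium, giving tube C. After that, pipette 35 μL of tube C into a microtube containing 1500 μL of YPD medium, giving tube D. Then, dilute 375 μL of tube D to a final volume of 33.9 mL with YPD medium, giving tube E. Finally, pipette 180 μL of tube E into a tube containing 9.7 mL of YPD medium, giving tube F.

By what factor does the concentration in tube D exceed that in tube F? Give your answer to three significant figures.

Step 1: 375 μL + 19.4 mL = 19775 μL total → factor 19775/375 = 52.733
Step 2: 0.85 mL brought to 1500 μL → factor 1.5/0.85 = 1.7647
Step 3: 20 μL brought to 0.05 mL → factor 50/20 = 2.5
Step 4: 35 μL + 1500 μL = 1535 μL total → factor 1535/35 = 43.857
Step 5: 375 μL brought to 33.9 mL → factor 33900/375 = 90.4
Step 6: 180 μL + 9.7 mL = 9880 μL total → factor 9880/180 = 54.889
Dilution factor to tube D = 10203; to tube F = 5.0628 × 10^7
[tube D]/[tube F] = (factor to tube F)/(factor to tube D) = 5.0628 × 10^7/10203 = 4.96 × 10^3

4.96 × 10^3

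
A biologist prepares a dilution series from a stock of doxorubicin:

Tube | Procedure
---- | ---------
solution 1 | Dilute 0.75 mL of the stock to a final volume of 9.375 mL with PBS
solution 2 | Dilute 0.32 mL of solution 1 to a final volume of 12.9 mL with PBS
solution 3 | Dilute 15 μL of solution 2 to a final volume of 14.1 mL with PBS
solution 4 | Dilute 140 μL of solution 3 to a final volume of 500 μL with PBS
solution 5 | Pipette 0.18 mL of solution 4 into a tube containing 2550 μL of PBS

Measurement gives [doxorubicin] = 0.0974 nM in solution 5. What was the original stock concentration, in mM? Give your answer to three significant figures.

Step 1: 0.75 mL brought to 9.375 mL → factor 9.375/0.75 = 12.5
Step 2: 0.32 mL brought to 12.9 mL → factor 12.9/0.32 = 40.312
Step 3: 15 μL brought to 14.1 mL → factor 14100/15 = 940
Step 4: 140 μL brought to 500 μL → factor 500/140 = 3.5714
Step 5: 0.18 mL + 2550 μL = 2.73 mL total → factor 2.73/0.18 = 15.167
Overall dilution factor = 12.5 × 40.312 × 940 × 3.5714 × 15.167 = 2.5657 × 10^7
Stock = 0.0974 nM × 2.5657 × 10^7 = 2.499 × 10^6 nM = 2.50 mM

2.50 mM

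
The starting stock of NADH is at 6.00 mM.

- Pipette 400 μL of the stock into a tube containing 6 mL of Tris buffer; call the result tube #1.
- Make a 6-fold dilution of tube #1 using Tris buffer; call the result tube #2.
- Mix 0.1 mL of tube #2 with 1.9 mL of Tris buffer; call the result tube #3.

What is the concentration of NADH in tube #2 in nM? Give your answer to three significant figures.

Step 1: 400 μL + 6 mL = 6400 μL total → factor 6400/400 = 16
Step 2: 6-fold → factor 6
Dilution factor through tube #2 = 16 × 6 = 96
[tube #2] = 6.00 mM / 96 = 0.06250 mM = 6.25 × 10^4 nM

6.25 × 10^4 nM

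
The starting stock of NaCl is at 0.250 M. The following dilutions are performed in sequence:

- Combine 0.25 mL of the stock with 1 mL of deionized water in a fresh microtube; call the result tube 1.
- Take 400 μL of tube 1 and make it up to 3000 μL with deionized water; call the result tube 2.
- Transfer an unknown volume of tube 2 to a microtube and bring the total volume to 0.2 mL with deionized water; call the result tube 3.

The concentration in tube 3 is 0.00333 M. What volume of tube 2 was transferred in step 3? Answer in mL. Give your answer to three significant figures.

0.0999 mL

Step 1: 0.25 mL + 1 mL = 1.25 mL total → factor 1.25/0.25 = 5
Step 2: 400 μL brought to 3000 μL → factor 3000/400 = 7.5
Step 3: v brought to 0.2 mL → factor = 0.2 mL/v
Product of known-step factors = 37.5
Overall factor = 0.250 M / (0.00333 M) = 75.075
Step-3 factor = 75.075 / 37.5 = 2.002
v = 0.2 mL / 2.002 = 0.0999 mL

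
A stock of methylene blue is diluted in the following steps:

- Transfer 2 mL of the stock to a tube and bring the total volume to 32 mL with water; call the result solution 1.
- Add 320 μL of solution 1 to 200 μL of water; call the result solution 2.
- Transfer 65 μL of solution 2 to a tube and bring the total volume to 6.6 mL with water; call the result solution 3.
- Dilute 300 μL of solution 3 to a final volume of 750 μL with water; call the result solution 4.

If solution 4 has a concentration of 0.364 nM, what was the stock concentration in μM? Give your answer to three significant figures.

Step 1: 2 mL brought to 32 mL → factor 32/2 = 16
Step 2: 320 μL + 200 μL = 520 μL total → factor 520/320 = 1.625
Step 3: 65 μL brought to 6.6 mL → factor 6600/65 = 101.54
Step 4: 300 μL brought to 750 μL → factor 750/300 = 2.5
Overall dilution factor = 16 × 1.625 × 101.54 × 2.5 = 6600
Stock = 0.364 nM × 6600 = 2402 nM = 2.40 μM

2.40 μM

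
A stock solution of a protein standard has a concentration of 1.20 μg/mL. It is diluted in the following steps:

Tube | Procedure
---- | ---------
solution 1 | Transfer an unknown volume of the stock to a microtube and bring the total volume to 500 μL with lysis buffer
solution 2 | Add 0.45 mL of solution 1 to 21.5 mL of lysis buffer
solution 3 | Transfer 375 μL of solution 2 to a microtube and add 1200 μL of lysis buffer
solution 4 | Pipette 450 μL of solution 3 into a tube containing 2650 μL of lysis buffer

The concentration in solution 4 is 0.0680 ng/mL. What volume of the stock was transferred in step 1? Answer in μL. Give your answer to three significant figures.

40.0 μL

Step 1: v brought to 500 μL → factor = 500 μL/v
Step 2: 0.45 mL + 21.5 mL = 21.95 mL total → factor 21.95/0.45 = 48.778
Step 3: 375 μL + 1200 μL = 1575 μL total → factor 1575/375 = 4.2
Step 4: 450 μL + 2650 μL = 3100 μL total → factor 3100/450 = 6.8889
Product of known-step factors = 1411.3
Overall factor = 1.20 μg/mL / (0.0680 ng/mL) = 17647
Step-1 factor = 17647 / 1411.3 = 12.504
v = 500 μL / 12.504 = 40.0 μL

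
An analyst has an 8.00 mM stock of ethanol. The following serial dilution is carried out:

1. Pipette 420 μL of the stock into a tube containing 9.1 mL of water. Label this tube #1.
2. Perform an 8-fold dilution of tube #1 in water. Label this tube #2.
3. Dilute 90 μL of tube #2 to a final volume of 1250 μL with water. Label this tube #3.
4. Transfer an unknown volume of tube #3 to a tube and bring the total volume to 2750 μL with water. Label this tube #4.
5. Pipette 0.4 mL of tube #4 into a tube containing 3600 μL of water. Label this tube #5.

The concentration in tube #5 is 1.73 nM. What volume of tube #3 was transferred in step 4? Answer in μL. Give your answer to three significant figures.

Step 1: 420 μL + 9.1 mL = 9520 μL total → factor 9520/420 = 22.667
Step 2: 8-fold → factor 8
Step 3: 90 μL brought to 1250 μL → factor 1250/90 = 13.889
Step 4: v brought to 2750 μL → factor = 2750 μL/v
Step 5: 0.4 mL + 3600 μL = 4 mL total → factor 4/0.4 = 10
Product of known-step factors = 25185
Overall factor = 8.00 mM / (1.73 nM) = 4.6243 × 10^6
Step-4 factor = 4.6243 × 10^6 / 25185 = 183.61
v = 2750 μL / 183.61 = 15.0 μL

15.0 μL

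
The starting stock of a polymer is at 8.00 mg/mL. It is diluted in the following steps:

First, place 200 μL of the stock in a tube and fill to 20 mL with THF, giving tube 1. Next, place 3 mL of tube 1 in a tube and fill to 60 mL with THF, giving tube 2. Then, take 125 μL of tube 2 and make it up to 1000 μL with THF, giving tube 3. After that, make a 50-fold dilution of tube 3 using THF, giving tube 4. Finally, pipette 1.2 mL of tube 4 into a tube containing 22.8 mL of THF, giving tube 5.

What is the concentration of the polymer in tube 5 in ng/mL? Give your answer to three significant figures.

0.500 ng/mL

Step 1: 200 μL brought to 20 mL → factor 20000/200 = 100
Step 2: 3 mL brought to 60 mL → factor 60/3 = 20
Step 3: 125 μL brought to 1000 μL → factor 1000/125 = 8
Step 4: 50-fold → factor 50
Step 5: 1.2 mL + 22.8 mL = 24 mL total → factor 24/1.2 = 20
Overall dilution factor = 100 × 20 × 8 × 50 × 20 = 1.6 × 10^7
Final = 8.00 mg/mL / 1.6 × 10^7 = 5.000 × 10^-7 mg/mL = 0.500 ng/mL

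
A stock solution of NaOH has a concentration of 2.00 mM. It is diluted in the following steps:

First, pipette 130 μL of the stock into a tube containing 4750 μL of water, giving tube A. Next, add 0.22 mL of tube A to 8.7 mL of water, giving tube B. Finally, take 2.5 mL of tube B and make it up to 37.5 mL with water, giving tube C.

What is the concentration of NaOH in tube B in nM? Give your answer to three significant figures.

Step 1: 130 μL + 4750 μL = 4880 μL total → factor 4880/130 = 37.538
Step 2: 0.22 mL + 8.7 mL = 8.92 mL total → factor 8.92/0.22 = 40.545
Dilution factor through tube B = 37.538 × 40.545 = 1522
[tube B] = 2.00 mM / 1522 = 0.001314 mM = 1.31 × 10^3 nM

1.31 × 10^3 nM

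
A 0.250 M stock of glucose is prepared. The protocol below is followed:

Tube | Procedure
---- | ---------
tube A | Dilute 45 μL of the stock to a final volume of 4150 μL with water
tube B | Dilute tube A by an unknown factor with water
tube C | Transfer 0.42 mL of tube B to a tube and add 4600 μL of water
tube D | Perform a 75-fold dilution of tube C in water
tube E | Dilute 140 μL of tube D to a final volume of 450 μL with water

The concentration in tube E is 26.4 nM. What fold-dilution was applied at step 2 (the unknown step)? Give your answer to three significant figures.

35.6-fold

Step 1: 45 μL brought to 4150 μL → factor 4150/45 = 92.222
Step 2: unknown factor x
Step 3: 0.42 mL + 4600 μL = 5.02 mL total → factor 5.02/0.42 = 11.952
Step 4: 75-fold → factor 75
Step 5: 140 μL brought to 450 μL → factor 450/140 = 3.2143
Product of known-step factors = 2.6573 × 10^5
Overall factor = 0.250 M / (26.4 nM) = 9.4697 × 10^6
x = 9.4697 × 10^6 / 2.6573 × 10^5 = 35.6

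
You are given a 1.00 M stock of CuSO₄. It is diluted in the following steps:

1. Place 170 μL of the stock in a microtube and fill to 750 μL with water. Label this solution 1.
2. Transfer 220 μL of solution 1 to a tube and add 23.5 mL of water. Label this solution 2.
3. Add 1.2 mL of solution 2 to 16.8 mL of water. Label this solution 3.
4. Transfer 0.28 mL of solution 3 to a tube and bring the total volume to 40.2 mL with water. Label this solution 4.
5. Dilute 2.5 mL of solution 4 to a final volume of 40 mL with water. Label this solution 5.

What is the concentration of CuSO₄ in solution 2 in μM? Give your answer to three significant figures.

2.10 × 10^3 μM

Step 1: 170 μL brought to 750 μL → factor 750/170 = 4.4118
Step 2: 220 μL + 23.5 mL = 23720 μL total → factor 23720/220 = 107.82
Dilution factor through solution 2 = 4.4118 × 107.82 = 475.67
[solution 2] = 1.00 M / 475.67 = 0.002102 M = 2.10 × 10^3 μM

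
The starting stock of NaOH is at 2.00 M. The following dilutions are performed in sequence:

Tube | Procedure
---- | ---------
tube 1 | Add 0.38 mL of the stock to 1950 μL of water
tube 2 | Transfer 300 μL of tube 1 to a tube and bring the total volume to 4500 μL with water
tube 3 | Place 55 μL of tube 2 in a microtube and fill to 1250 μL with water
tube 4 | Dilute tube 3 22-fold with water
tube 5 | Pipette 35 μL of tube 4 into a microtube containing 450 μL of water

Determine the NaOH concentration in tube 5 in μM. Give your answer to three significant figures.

3.14 μM

Step 1: 0.38 mL + 1950 μL = 2.33 mL total → factor 2.33/0.38 = 6.1316
Step 2: 300 μL brought to 4500 μL → factor 4500/300 = 15
Step 3: 55 μL brought to 1250 μL → factor 1250/55 = 22.727
Step 4: 22-fold → factor 22
Step 5: 35 μL + 450 μL = 485 μL total → factor 485/35 = 13.857
Overall dilution factor = 6.1316 × 15 × 22.727 × 22 × 13.857 = 6.3725 × 10^5
Final = 2.00 M / 6.3725 × 10^5 = 3.139 × 10^-6 M = 3.14 μM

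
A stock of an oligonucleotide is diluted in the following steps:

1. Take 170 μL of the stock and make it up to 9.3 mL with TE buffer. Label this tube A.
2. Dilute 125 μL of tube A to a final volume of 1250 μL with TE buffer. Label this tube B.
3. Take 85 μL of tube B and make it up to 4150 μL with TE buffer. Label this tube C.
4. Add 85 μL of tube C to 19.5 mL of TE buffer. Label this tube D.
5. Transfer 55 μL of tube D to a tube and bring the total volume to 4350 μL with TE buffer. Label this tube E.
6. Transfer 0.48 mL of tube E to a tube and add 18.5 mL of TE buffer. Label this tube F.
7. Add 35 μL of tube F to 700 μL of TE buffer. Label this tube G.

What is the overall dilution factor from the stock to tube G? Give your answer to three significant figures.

Step 1: 170 μL brought to 9.3 mL → factor 9300/170 = 54.706
Step 2: 125 μL brought to 1250 μL → factor 1250/125 = 10
Step 3: 85 μL brought to 4150 μL → factor 4150/85 = 48.824
Step 4: 85 μL + 19.5 mL = 19585 μL total → factor 19585/85 = 230.41
Step 5: 55 μL brought to 4350 μL → factor 4350/55 = 79.091
Step 6: 0.48 mL + 18.5 mL = 18.98 mL total → factor 18.98/0.48 = 39.542
Step 7: 35 μL + 700 μL = 735 μL total → factor 735/35 = 21
Overall dilution factor = 54.706 × 10 × 48.824 × 230.41 × 79.091 × 39.542 × 21 = 4.0417 × 10^11

4.04 × 10^11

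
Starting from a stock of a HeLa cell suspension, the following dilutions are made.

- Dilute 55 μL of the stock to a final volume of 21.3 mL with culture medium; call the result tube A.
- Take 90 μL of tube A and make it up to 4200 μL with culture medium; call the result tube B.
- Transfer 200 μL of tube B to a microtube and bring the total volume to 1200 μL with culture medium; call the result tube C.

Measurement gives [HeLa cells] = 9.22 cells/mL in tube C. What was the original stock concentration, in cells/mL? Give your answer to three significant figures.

1.00 × 10^6 cells/mL

Step 1: 55 μL brought to 21.3 mL → factor 21300/55 = 387.27
Step 2: 90 μL brought to 4200 μL → factor 4200/90 = 46.667
Step 3: 200 μL brought to 1200 μL → factor 1200/200 = 6
Overall dilution factor = 387.27 × 46.667 × 6 = 1.0844 × 10^5
Stock = 9.22 cells/mL × 1.0844 × 10^5 = 1.00 × 10^6 cells/mL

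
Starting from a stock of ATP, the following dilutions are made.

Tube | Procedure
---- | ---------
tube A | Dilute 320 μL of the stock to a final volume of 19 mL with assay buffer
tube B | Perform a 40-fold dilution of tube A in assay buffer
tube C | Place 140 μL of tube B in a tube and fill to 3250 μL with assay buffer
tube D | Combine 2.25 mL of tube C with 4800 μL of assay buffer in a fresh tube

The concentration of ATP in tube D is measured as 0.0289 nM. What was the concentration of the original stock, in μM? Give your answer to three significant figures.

Step 1: 320 μL brought to 19 mL → factor 19000/320 = 59.375
Step 2: 40-fold → factor 40
Step 3: 140 μL brought to 3250 μL → factor 3250/140 = 23.214
Step 4: 2.25 mL + 4800 μL = 7.05 mL total → factor 7.05/2.25 = 3.1333
Overall dilution factor = 59.375 × 40 × 23.214 × 3.1333 = 1.7275 × 10^5
Stock = 0.0289 nM × 1.7275 × 10^5 = 4993 nM = 4.99 μM

4.99 μM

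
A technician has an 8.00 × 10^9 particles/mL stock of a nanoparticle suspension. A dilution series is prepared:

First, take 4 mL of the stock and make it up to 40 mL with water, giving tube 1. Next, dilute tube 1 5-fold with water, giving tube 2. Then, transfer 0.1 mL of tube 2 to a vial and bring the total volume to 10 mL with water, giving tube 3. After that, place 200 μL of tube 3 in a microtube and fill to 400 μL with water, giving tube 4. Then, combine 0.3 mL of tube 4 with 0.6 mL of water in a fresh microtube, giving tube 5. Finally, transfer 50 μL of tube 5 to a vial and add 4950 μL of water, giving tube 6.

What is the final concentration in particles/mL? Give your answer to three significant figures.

2.67 × 10^3 particles/mL

Step 1: 4 mL brought to 40 mL → factor 40/4 = 10
Step 2: 5-fold → factor 5
Step 3: 0.1 mL brought to 10 mL → factor 10/0.1 = 100
Step 4: 200 μL brought to 400 μL → factor 400/200 = 2
Step 5: 0.3 mL + 0.6 mL = 0.9 mL total → factor 0.9/0.3 = 3
Step 6: 50 μL + 4950 μL = 5000 μL total → factor 5000/50 = 100
Overall dilution factor = 10 × 5 × 100 × 2 × 3 × 100 = 3 × 10^6
Final = 8.00 × 10^9 particles/mL / 3 × 10^6 = 2.67 × 10^3 particles/mL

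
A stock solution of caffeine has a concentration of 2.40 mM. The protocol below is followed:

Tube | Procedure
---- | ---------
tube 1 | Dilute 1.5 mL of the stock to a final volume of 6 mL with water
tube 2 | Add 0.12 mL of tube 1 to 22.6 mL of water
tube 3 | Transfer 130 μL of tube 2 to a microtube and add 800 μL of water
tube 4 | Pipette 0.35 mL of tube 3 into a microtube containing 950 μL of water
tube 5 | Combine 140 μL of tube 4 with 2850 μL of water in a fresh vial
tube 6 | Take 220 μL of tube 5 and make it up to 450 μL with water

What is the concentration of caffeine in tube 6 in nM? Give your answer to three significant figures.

2.73 nM

Step 1: 1.5 mL brought to 6 mL → factor 6/1.5 = 4
Step 2: 0.12 mL + 22.6 mL = 22.72 mL total → factor 22.72/0.12 = 189.33
Step 3: 130 μL + 800 μL = 930 μL total → factor 930/130 = 7.1538
Step 4: 0.35 mL + 950 μL = 1.3 mL total → factor 1.3/0.35 = 3.7143
Step 5: 140 μL + 2850 μL = 2990 μL total → factor 2990/140 = 21.357
Step 6: 220 μL brought to 450 μL → factor 450/220 = 2.0455
Overall dilution factor = 4 × 189.33 × 7.1538 × 3.7143 × 21.357 × 2.0455 = 8.7909 × 10^5
Final = 2.40 mM / 8.7909 × 10^5 = 2.730 × 10^-6 mM = 2.73 nM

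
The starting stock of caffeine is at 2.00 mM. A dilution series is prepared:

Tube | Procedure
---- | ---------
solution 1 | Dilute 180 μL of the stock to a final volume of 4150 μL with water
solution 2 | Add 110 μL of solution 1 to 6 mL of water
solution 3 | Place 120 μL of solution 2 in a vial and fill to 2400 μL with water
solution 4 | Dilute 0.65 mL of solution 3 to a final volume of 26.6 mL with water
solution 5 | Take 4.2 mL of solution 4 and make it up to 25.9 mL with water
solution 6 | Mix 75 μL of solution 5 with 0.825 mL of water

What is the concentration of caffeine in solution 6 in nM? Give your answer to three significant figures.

0.0258 nM

Step 1: 180 μL brought to 4150 μL → factor 4150/180 = 23.056
Step 2: 110 μL + 6 mL = 6110 μL total → factor 6110/110 = 55.545
Step 3: 120 μL brought to 2400 μL → factor 2400/120 = 20
Step 4: 0.65 mL brought to 26.6 mL → factor 26.6/0.65 = 40.923
Step 5: 4.2 mL brought to 25.9 mL → factor 25.9/4.2 = 6.1667
Step 6: 75 μL + 0.825 mL = 900 μL total → factor 900/75 = 12
Overall dilution factor = 23.056 × 55.545 × 20 × 40.923 × 6.1667 × 12 = 7.7563 × 10^7
Final = 2.00 mM / 7.7563 × 10^7 = 2.579 × 10^-8 mM = 0.0258 nM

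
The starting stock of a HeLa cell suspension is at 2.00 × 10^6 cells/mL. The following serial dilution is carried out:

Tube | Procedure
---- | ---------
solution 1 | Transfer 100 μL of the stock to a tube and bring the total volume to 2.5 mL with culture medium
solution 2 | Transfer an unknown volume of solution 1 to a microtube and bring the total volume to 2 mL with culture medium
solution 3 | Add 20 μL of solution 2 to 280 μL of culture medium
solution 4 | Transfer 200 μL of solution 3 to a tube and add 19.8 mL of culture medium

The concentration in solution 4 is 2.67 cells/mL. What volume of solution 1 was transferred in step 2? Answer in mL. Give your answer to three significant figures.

0.100 mL

Step 1: 100 μL brought to 2.5 mL → factor 2500/100 = 25
Step 2: v brought to 2 mL → factor = 2 mL/v
Step 3: 20 μL + 280 μL = 300 μL total → factor 300/20 = 15
Step 4: 200 μL + 19.8 mL = 20000 μL total → factor 20000/200 = 100
Product of known-step factors = 37500
Overall factor = 2.00 × 10^6 cells/mL / (2.67 cells/mL) = 7.4906 × 10^5
Step-2 factor = 7.4906 × 10^5 / 37500 = 19.975
v = 2 mL / 19.975 = 0.100 mL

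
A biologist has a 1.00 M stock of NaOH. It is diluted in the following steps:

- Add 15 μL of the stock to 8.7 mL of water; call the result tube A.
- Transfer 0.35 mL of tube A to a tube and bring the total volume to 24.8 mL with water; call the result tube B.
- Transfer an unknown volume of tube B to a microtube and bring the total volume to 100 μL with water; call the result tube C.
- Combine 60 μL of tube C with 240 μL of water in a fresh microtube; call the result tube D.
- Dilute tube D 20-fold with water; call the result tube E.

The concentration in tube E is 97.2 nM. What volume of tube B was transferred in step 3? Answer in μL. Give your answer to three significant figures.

Step 1: 15 μL + 8.7 mL = 8715 μL total → factor 8715/15 = 581
Step 2: 0.35 mL brought to 24.8 mL → factor 24.8/0.35 = 70.857
Step 3: v brought to 100 μL → factor = 100 μL/v
Step 4: 60 μL + 240 μL = 300 μL total → factor 300/60 = 5
Step 5: 20-fold → factor 20
Product of known-step factors = 4.1168 × 10^6
Overall factor = 1.00 M / (97.2 nM) = 1.0288 × 10^7
Step-3 factor = 1.0288 × 10^7 / 4.1168 × 10^6 = 2.499
v = 100 μL / 2.499 = 40.0 μL

40.0 μL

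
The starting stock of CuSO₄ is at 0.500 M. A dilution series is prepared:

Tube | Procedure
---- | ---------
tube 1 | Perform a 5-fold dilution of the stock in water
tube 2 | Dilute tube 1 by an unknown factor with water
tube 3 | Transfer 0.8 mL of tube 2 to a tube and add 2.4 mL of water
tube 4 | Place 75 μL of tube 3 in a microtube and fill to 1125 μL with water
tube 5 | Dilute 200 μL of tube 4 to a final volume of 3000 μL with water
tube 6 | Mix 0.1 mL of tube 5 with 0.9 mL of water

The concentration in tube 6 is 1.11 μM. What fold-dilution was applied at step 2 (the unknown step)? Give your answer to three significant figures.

Step 1: 5-fold → factor 5
Step 2: unknown factor x
Step 3: 0.8 mL + 2.4 mL = 3.2 mL total → factor 3.2/0.8 = 4
Step 4: 75 μL brought to 1125 μL → factor 1125/75 = 15
Step 5: 200 μL brought to 3000 μL → factor 3000/200 = 15
Step 6: 0.1 mL + 0.9 mL = 1 mL total → factor 1/0.1 = 10
Product of known-step factors = 45000
Overall factor = 0.500 M / (1.11 μM) = 4.5045 × 10^5
x = 4.5045 × 10^5 / 45000 = 10.0

10.0-fold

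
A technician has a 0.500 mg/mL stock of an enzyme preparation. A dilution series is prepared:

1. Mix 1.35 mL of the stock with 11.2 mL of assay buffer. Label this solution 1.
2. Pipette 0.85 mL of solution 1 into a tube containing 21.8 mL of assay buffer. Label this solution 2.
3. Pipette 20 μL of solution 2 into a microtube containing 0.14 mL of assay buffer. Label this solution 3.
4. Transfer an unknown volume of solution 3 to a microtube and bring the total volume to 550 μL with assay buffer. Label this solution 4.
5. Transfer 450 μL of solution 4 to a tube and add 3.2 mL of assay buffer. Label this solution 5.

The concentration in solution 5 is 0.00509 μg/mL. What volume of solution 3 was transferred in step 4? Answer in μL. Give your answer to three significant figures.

90.0 μL

Step 1: 1.35 mL + 11.2 mL = 12.55 mL total → factor 12.55/1.35 = 9.2963
Step 2: 0.85 mL + 21.8 mL = 22.65 mL total → factor 22.65/0.85 = 26.647
Step 3: 20 μL + 0.14 mL = 160 μL total → factor 160/20 = 8
Step 4: v brought to 550 μL → factor = 550 μL/v
Step 5: 450 μL + 3.2 mL = 3650 μL total → factor 3650/450 = 8.1111
Product of known-step factors = 16074
Overall factor = 0.500 mg/mL / (0.00509 μg/mL) = 98232
Step-4 factor = 98232 / 16074 = 6.1111
v = 550 μL / 6.1111 = 90.0 μL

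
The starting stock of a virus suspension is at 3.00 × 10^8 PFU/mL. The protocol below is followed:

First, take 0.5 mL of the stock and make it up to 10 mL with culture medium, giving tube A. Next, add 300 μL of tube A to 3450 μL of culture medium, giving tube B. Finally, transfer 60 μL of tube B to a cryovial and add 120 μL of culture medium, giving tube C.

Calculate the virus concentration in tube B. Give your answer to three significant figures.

Step 1: 0.5 mL brought to 10 mL → factor 10/0.5 = 20
Step 2: 300 μL + 3450 μL = 3750 μL total → factor 3750/300 = 12.5
Dilution factor through tube B = 20 × 12.5 = 250
[tube B] = 3.00 × 10^8 PFU/mL / 250 = 1.20 × 10^6 PFU/mL

1.20 × 10^6 PFU/mL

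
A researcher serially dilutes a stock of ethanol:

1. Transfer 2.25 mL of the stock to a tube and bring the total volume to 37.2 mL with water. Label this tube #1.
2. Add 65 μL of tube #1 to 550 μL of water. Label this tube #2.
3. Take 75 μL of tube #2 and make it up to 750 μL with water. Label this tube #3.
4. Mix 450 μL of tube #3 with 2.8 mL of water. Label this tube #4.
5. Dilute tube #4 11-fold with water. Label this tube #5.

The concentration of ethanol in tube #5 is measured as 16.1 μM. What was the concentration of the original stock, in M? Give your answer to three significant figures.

Step 1: 2.25 mL brought to 37.2 mL → factor 37.2/2.25 = 16.533
Step 2: 65 μL + 550 μL = 615 μL total → factor 615/65 = 9.4615
Step 3: 75 μL brought to 750 μL → factor 750/75 = 10
Step 4: 450 μL + 2.8 mL = 3250 μL total → factor 3250/450 = 7.2222
Step 5: 11-fold → factor 11
Overall dilution factor = 16.533 × 9.4615 × 10 × 7.2222 × 11 = 1.2428 × 10^5
Stock = 16.1 μM × 1.2428 × 10^5 = 2.001 × 10^6 μM = 2.00 M

2.00 M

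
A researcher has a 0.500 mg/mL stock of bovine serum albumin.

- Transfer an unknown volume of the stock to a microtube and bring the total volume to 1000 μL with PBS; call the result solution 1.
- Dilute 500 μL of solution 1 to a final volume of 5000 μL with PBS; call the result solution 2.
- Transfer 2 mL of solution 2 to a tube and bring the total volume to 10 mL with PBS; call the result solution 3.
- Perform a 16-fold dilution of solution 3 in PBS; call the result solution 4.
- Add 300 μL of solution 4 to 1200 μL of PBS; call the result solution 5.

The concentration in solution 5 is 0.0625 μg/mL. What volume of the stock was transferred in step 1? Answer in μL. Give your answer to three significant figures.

Step 1: v brought to 1000 μL → factor = 1000 μL/v
Step 2: 500 μL brought to 5000 μL → factor 5000/500 = 10
Step 3: 2 mL brought to 10 mL → factor 10/2 = 5
Step 4: 16-fold → factor 16
Step 5: 300 μL + 1200 μL = 1500 μL total → factor 1500/300 = 5
Product of known-step factors = 4000
Overall factor = 0.500 mg/mL / (0.0625 μg/mL) = 8000
Step-1 factor = 8000 / 4000 = 2
v = 1000 μL / 2 = 500 μL

500 μL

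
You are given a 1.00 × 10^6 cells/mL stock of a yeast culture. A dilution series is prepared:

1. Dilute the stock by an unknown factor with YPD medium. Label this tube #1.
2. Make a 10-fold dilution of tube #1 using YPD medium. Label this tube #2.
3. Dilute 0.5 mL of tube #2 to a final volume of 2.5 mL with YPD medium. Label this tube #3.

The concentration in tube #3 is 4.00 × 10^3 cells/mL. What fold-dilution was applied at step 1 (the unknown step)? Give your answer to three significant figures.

Step 1: unknown factor x
Step 2: 10-fold → factor 10
Step 3: 0.5 mL brought to 2.5 mL → factor 2.5/0.5 = 5
Product of known-step factors = 50
Overall factor = 1.00 × 10^6 cells/mL / (4.00 × 10^3 cells/mL) = 250
x = 250 / 50 = 5.00

5.00-fold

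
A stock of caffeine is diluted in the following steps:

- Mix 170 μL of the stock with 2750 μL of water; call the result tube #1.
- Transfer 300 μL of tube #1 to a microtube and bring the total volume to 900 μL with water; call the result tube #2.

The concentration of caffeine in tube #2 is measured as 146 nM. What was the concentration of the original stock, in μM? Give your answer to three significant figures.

Step 1: 170 μL + 2750 μL = 2920 μL total → factor 2920/170 = 17.176
Step 2: 300 μL brought to 900 μL → factor 900/300 = 3
Overall dilution factor = 17.176 × 3 = 51.529
Stock = 146 nM × 51.529 = 7523 nM = 7.52 μM

7.52 μM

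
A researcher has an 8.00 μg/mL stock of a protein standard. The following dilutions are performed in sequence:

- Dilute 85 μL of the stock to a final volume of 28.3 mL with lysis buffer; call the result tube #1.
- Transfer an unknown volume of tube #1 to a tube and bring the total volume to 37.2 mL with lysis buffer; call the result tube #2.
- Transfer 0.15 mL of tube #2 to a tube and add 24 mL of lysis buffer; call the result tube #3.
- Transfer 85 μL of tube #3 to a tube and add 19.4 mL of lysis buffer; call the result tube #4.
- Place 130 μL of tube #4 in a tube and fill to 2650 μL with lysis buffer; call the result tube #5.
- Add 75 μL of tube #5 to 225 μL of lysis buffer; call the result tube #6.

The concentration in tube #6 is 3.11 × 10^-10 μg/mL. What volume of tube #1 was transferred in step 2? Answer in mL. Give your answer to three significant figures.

Step 1: 85 μL brought to 28.3 mL → factor 28300/85 = 332.94
Step 2: v brought to 37.2 mL → factor = 37.2 mL/v
Step 3: 0.15 mL + 24 mL = 24.15 mL total → factor 24.15/0.15 = 161
Step 4: 85 μL + 19.4 mL = 19485 μL total → factor 19485/85 = 229.24
Step 5: 130 μL brought to 2650 μL → factor 2650/130 = 20.385
Step 6: 75 μL + 225 μL = 300 μL total → factor 300/75 = 4
Product of known-step factors = 1.0019 × 10^9
Overall factor = 8.00 μg/mL / (3.11 × 10^-10 μg/mL) = 2.5723 × 10^10
Step-2 factor = 2.5723 × 10^10 / 1.0019 × 10^9 = 25.674
v = 37.2 mL / 25.674 = 1.45 mL

1.45 mL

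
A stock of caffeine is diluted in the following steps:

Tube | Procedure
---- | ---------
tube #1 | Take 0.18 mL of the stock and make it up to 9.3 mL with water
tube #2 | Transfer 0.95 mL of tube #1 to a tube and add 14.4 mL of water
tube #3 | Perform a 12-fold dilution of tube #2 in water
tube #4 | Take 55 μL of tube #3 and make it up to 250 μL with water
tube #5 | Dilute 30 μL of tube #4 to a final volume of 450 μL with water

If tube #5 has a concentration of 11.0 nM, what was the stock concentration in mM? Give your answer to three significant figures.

Step 1: 0.18 mL brought to 9.3 mL → factor 9.3/0.18 = 51.667
Step 2: 0.95 mL + 14.4 mL = 15.35 mL total → factor 15.35/0.95 = 16.158
Step 3: 12-fold → factor 12
Step 4: 55 μL brought to 250 μL → factor 250/55 = 4.5455
Step 5: 30 μL brought to 450 μL → factor 450/30 = 15
Overall dilution factor = 51.667 × 16.158 × 12 × 4.5455 × 15 = 6.8304 × 10^5
Stock = 11.0 nM × 6.8304 × 10^5 = 7.513 × 10^6 nM = 7.51 mM

7.51 mM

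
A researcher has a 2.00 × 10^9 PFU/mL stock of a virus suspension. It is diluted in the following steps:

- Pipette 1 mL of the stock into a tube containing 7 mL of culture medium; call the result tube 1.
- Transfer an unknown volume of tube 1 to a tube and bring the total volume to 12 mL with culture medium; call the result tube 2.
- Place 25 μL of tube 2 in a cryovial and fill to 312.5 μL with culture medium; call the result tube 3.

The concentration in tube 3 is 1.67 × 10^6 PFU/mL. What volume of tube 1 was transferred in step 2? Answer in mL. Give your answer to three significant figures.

Step 1: 1 mL + 7 mL = 8 mL total → factor 8/1 = 8
Step 2: v brought to 12 mL → factor = 12 mL/v
Step 3: 25 μL brought to 312.5 μL → factor 312.5/25 = 12.5
Product of known-step factors = 100
Overall factor = 2.00 × 10^9 PFU/mL / (1.67 × 10^6 PFU/mL) = 1197.6
Step-2 factor = 1197.6 / 100 = 11.976
v = 12 mL / 11.976 = 1.00 mL

1.00 mL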